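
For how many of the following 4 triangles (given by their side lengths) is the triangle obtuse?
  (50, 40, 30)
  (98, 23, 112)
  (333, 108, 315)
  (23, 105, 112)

2

(50,40,30): 30²+40² = 2500 = 50² → right
(98,23,112): 23²+98² = 10133 < 12544 = 112² → obtuse
(333,108,315): 108²+315² = 110889 = 333² → right
(23,105,112): 23²+105² = 11554 < 12544 = 112² → obtuse
2 of the 4 are obtuse.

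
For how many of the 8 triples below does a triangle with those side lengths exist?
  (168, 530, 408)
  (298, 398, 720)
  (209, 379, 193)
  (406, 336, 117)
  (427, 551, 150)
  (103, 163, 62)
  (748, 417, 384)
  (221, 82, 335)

(168,408,530): 168+408 > 530 → valid
(298,398,720): 298+398 ≤ 720 → not valid
(193,209,379): 193+209 > 379 → valid
(117,336,406): 117+336 > 406 → valid
(150,427,551): 150+427 > 551 → valid
(62,103,163): 62+103 > 163 → valid
(384,417,748): 384+417 > 748 → valid
(82,221,335): 82+221 ≤ 335 → not valid
6 of the 8 triples form a triangle.

6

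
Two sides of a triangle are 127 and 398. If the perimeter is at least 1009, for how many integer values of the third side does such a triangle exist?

Triangle inequality: 271 < x < 525. Perimeter ≥ 1009 gives x ≥ 1009 − 127 − 398 = 484.
So 484 ≤ x < 525; integers 484 through 524: 41 values.

41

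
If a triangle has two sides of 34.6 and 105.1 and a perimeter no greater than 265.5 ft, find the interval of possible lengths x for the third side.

Triangle inequality alone gives 70.5 < x < 139.7.
The perimeter condition gives x ≤ 265.5 − 34.6 − 105.1 = 125.8.
Intersecting the two: 70.5 < x ≤ 125.8.

70.5 < x ≤ 125.8 ft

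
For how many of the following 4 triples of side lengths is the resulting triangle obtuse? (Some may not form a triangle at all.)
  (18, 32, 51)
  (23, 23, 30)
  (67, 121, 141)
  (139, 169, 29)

1

(18,32,51): 18+32 ≤ 51, not a triangle
(23,23,30): 23²+23² = 1058 > 900 = 30² → acute
(67,121,141): 67²+121² = 19130 < 19881 = 141² → obtuse
(139,169,29): 29+139 ≤ 169, not a triangle
1 of the 4 is obtuse.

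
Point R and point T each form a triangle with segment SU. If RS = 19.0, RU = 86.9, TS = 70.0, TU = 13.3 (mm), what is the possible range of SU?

67.9 < SU < 83.3

From triangle RSU: |19.0 − 86.9| < SU < 19.0 + 86.9, i.e. 67.9 < SU < 105.9.
From triangle TSU: 56.7 < SU < 83.3.
Both must hold, so SU lies in the intersection.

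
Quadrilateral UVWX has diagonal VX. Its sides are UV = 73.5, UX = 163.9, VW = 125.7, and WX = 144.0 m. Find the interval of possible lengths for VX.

From triangle UVX: |73.5 − 163.9| < VX < 73.5 + 163.9, i.e. 90.4 < VX < 237.4.
From triangle WVX: 18.3 < VX < 269.7.
Both must hold, so VX lies in the intersection.

90.4 < VX < 237.4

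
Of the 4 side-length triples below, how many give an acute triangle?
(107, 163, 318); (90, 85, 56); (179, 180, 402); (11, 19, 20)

2

(107,163,318): 107+163 ≤ 318, not a triangle
(90,85,56): 56²+85² = 10361 > 8100 = 90² → acute
(179,180,402): 179+180 ≤ 402, not a triangle
(11,19,20): 11²+19² = 482 > 400 = 20² → acute
2 of the 4 are acute.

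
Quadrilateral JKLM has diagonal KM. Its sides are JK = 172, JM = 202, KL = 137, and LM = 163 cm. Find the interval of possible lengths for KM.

30 < KM < 300

From triangle JKM: |172 − 202| < KM < 172 + 202, i.e. 30 < KM < 374.
From triangle LKM: 26 < KM < 300.
Both must hold, so KM lies in the intersection.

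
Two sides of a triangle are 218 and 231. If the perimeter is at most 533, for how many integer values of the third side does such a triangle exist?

Triangle inequality: 13 < x < 449. Perimeter ≤ 533 gives x ≤ 533 − 218 − 231 = 84.
So 13 < x ≤ 84; integers 14 through 84: 71 values.

71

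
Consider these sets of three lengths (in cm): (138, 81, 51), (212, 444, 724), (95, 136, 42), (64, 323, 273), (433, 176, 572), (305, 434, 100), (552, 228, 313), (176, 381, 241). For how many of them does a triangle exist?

(51,81,138): 51+81 ≤ 138 → not valid
(212,444,724): 212+444 ≤ 724 → not valid
(42,95,136): 42+95 > 136 → valid
(64,273,323): 64+273 > 323 → valid
(176,433,572): 176+433 > 572 → valid
(100,305,434): 100+305 ≤ 434 → not valid
(228,313,552): 228+313 ≤ 552 → not valid
(176,241,381): 176+241 > 381 → valid
4 of the 8 triples form a triangle.

4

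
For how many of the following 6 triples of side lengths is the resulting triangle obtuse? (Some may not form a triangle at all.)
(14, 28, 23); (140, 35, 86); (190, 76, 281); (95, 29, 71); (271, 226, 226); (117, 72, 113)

2

(14,28,23): 14²+23² = 725 < 784 = 28² → obtuse
(140,35,86): 35+86 ≤ 140, not a triangle
(190,76,281): 76+190 ≤ 281, not a triangle
(95,29,71): 29²+71² = 5882 < 9025 = 95² → obtuse
(271,226,226): 226²+226² = 102152 > 73441 = 271² → acute
(117,72,113): 72²+113² = 17953 > 13689 = 117² → acute
2 of the 6 are obtuse.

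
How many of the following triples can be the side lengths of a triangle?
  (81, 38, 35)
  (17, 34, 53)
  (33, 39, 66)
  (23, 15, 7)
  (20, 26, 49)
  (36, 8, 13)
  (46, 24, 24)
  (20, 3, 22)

3

(35,38,81): 35+38 ≤ 81 → not valid
(17,34,53): 17+34 ≤ 53 → not valid
(33,39,66): 33+39 > 66 → valid
(7,15,23): 7+15 ≤ 23 → not valid
(20,26,49): 20+26 ≤ 49 → not valid
(8,13,36): 8+13 ≤ 36 → not valid
(24,24,46): 24+24 > 46 → valid
(3,20,22): 3+20 > 22 → valid
3 of the 8 triples form a triangle.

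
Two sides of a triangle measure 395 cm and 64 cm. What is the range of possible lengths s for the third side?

By the triangle inequality, s must be less than 395 + 64 = 459 and greater than |395 − 64| = 331.

331 < s < 459 (cm)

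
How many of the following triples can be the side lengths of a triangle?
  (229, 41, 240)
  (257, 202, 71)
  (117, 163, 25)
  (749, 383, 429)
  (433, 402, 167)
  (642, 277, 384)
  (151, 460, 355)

6

(41,229,240): 41+229 > 240 → valid
(71,202,257): 71+202 > 257 → valid
(25,117,163): 25+117 ≤ 163 → not valid
(383,429,749): 383+429 > 749 → valid
(167,402,433): 167+402 > 433 → valid
(277,384,642): 277+384 > 642 → valid
(151,355,460): 151+355 > 460 → valid
6 of the 7 triples form a triangle.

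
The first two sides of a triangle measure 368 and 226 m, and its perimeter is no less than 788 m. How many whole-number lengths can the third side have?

400

Triangle inequality: 142 < x < 594. Perimeter ≥ 788 gives x ≥ 788 − 368 − 226 = 194.
So 194 ≤ x < 594; integers 194 through 593: 400 values.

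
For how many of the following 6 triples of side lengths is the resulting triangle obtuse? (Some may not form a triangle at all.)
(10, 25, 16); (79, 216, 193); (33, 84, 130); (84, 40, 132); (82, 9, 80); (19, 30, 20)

(10,25,16): 10²+16² = 356 < 625 = 25² → obtuse
(79,216,193): 79²+193² = 43490 < 46656 = 216² → obtuse
(33,84,130): 33+84 ≤ 130, not a triangle
(84,40,132): 40+84 ≤ 132, not a triangle
(82,9,80): 9²+80² = 6481 < 6724 = 82² → obtuse
(19,30,20): 19²+20² = 761 < 900 = 30² → obtuse
4 of the 6 are obtuse.

4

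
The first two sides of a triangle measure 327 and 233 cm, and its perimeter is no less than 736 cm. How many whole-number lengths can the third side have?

384

Triangle inequality: 94 < x < 560. Perimeter ≥ 736 gives x ≥ 736 − 327 − 233 = 176.
So 176 ≤ x < 560; integers 176 through 559: 384 values.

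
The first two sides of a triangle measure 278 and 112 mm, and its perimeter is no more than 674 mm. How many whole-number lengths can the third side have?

Triangle inequality: 166 < x < 390. Perimeter ≤ 674 gives x ≤ 674 − 278 − 112 = 284.
So 166 < x ≤ 284; integers 167 through 284: 118 values.

118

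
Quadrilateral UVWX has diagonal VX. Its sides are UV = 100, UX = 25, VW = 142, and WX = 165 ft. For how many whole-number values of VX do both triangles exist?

From triangle UVX: 75 < VX < 125.
From triangle WVX: 23 < VX < 307.
Intersection: 75 < VX < 125, so integers 76 through 124: 49 values.

49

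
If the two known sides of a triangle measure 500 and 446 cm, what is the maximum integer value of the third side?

945

The third side must be strictly less than 500 + 446 = 946.
The largest integer below 946 is 945.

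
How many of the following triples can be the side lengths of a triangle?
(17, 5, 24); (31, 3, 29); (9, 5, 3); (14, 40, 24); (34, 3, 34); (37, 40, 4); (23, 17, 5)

(5,17,24): 5+17 ≤ 24 → not valid
(3,29,31): 3+29 > 31 → valid
(3,5,9): 3+5 ≤ 9 → not valid
(14,24,40): 14+24 ≤ 40 → not valid
(3,34,34): 3+34 > 34 → valid
(4,37,40): 4+37 > 40 → valid
(5,17,23): 5+17 ≤ 23 → not valid
3 of the 7 triples form a triangle.

3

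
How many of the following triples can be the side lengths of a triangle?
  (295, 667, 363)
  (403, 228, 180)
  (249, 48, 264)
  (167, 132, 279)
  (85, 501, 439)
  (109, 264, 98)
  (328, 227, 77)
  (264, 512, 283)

(295,363,667): 295+363 ≤ 667 → not valid
(180,228,403): 180+228 > 403 → valid
(48,249,264): 48+249 > 264 → valid
(132,167,279): 132+167 > 279 → valid
(85,439,501): 85+439 > 501 → valid
(98,109,264): 98+109 ≤ 264 → not valid
(77,227,328): 77+227 ≤ 328 → not valid
(264,283,512): 264+283 > 512 → valid
5 of the 8 triples form a triangle.

5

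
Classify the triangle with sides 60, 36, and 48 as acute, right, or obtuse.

Compare the square of the longest side to the sum of squares of the other two: 36² + 48² = 3600 = 60².

right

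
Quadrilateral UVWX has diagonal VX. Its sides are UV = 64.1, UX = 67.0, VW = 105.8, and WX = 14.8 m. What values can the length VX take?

91.0 < VX < 120.6

From triangle UVX: |64.1 − 67.0| < VX < 64.1 + 67.0, i.e. 2.9 < VX < 131.1.
From triangle WVX: 91.0 < VX < 120.6.
Both must hold, so VX lies in the intersection.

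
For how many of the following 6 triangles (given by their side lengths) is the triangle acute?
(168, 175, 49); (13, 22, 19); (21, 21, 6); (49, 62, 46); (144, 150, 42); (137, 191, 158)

(168,175,49): 49²+168² = 30625 = 175² → right
(13,22,19): 13²+19² = 530 > 484 = 22² → acute
(21,21,6): 6²+21² = 477 > 441 = 21² → acute
(49,62,46): 46²+49² = 4517 > 3844 = 62² → acute
(144,150,42): 42²+144² = 22500 = 150² → right
(137,191,158): 137²+158² = 43733 > 36481 = 191² → acute
4 of the 6 are acute.

4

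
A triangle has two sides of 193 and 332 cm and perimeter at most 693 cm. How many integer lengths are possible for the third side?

29

Triangle inequality: 139 < x < 525. Perimeter ≤ 693 gives x ≤ 693 − 193 − 332 = 168.
So 139 < x ≤ 168; integers 140 through 168: 29 values.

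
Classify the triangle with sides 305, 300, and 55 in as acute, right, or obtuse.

right

Compare the square of the longest side to the sum of squares of the other two: 55² + 300² = 93025 = 305².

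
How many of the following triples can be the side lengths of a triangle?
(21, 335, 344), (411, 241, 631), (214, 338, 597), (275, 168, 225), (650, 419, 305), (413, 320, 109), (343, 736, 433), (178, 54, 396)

6

(21,335,344): 21+335 > 344 → valid
(241,411,631): 241+411 > 631 → valid
(214,338,597): 214+338 ≤ 597 → not valid
(168,225,275): 168+225 > 275 → valid
(305,419,650): 305+419 > 650 → valid
(109,320,413): 109+320 > 413 → valid
(343,433,736): 343+433 > 736 → valid
(54,178,396): 54+178 ≤ 396 → not valid
6 of the 8 triples form a triangle.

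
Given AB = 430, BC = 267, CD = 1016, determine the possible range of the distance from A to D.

319 ≤ AD ≤ 1713

The maximum is all hops collinear in one direction: 430 + 267 + 1016 = 1713.
The longest hop is 1016; the others sum to 697. Folding the others back against it leaves at least 1016 − 697 = 319.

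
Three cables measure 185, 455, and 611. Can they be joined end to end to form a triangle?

The longest side is 611, and the other two sum to 640.
Since 640 > 611, the triangle inequality holds.

Yes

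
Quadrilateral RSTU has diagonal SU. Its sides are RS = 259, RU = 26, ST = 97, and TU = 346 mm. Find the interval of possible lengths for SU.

From triangle RSU: |259 − 26| < SU < 259 + 26, i.e. 233 < SU < 285.
From triangle TSU: 249 < SU < 443.
Both must hold, so SU lies in the intersection.

249 < SU < 285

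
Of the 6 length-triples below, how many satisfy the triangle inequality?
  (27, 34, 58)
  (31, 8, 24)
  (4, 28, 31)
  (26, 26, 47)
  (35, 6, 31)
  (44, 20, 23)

5

(27,34,58): 27+34 > 58 → valid
(8,24,31): 8+24 > 31 → valid
(4,28,31): 4+28 > 31 → valid
(26,26,47): 26+26 > 47 → valid
(6,31,35): 6+31 > 35 → valid
(20,23,44): 20+23 ≤ 44 → not valid
5 of the 6 triples form a triangle.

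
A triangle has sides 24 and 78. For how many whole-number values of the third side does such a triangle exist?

47

The third side lies in the open interval (54, 102).
Integers from 55 to 101 inclusive: 101 − 55 + 1 = 47.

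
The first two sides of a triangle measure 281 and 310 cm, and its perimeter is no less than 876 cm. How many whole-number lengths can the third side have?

306

Triangle inequality: 29 < x < 591. Perimeter ≥ 876 gives x ≥ 876 − 281 − 310 = 285.
So 285 ≤ x < 591; integers 285 through 590: 306 values.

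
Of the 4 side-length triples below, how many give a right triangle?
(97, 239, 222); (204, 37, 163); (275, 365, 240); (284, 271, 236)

1

(97,239,222): 97²+222² = 58693 > 57121 = 239² → acute
(204,37,163): 37+163 ≤ 204, not a triangle
(275,365,240): 240²+275² = 133225 = 365² → right
(284,271,236): 236²+271² = 129137 > 80656 = 284² → acute
1 of the 4 is right.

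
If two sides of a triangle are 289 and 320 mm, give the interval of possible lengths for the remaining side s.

31 < s < 609 (mm)

By the triangle inequality, s must be less than 289 + 320 = 609 and greater than |289 − 320| = 31.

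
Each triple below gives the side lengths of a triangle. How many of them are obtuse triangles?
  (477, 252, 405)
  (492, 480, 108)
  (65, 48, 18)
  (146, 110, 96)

1

(477,252,405): 252²+405² = 227529 = 477² → right
(492,480,108): 108²+480² = 242064 = 492² → right
(65,48,18): 18²+48² = 2628 < 4225 = 65² → obtuse
(146,110,96): 96²+110² = 21316 = 146² → right
1 of the 4 is obtuse.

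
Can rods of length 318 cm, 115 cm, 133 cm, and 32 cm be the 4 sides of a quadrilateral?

For a quadrilateral, each side must be shorter than the sum of the others.
Here the longest side is 318, but the remaining 3 sides sum to only 280.

No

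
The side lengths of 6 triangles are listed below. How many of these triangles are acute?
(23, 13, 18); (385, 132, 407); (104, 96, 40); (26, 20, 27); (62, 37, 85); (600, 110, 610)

(23,13,18): 13²+18² = 493 < 529 = 23² → obtuse
(385,132,407): 132²+385² = 165649 = 407² → right
(104,96,40): 40²+96² = 10816 = 104² → right
(26,20,27): 20²+26² = 1076 > 729 = 27² → acute
(62,37,85): 37²+62² = 5213 < 7225 = 85² → obtuse
(600,110,610): 110²+600² = 372100 = 610² → right
1 of the 6 is acute.

1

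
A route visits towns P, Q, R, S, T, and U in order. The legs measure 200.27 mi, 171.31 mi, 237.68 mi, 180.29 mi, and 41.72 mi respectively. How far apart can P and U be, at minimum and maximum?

0 ≤ PU ≤ 831.27 mi

The maximum is all hops collinear in one direction: 200.27 + 171.31 + 237.68 + 180.29 + 41.72 = 831.27.
The longest hop is 237.68; the others sum to 593.59. Since 237.68 ≤ 593.59, the path can fold back on itself completely, so the minimum distance is 0.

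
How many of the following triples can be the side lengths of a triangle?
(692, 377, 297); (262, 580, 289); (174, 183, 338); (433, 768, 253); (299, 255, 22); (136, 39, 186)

(297,377,692): 297+377 ≤ 692 → not valid
(262,289,580): 262+289 ≤ 580 → not valid
(174,183,338): 174+183 > 338 → valid
(253,433,768): 253+433 ≤ 768 → not valid
(22,255,299): 22+255 ≤ 299 → not valid
(39,136,186): 39+136 ≤ 186 → not valid
1 of the 6 triples forms a triangle.

1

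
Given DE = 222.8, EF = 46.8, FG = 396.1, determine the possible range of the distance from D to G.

The maximum is all hops collinear in one direction: 222.8 + 46.8 + 396.1 = 665.7.
The longest hop is 396.1; the others sum to 269.6. Folding the others back against it leaves at least 396.1 − 269.6 = 126.5.

126.5 ≤ DG ≤ 665.7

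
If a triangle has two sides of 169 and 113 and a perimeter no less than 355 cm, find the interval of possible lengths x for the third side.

73 ≤ x < 282 cm

Triangle inequality alone gives 56 < x < 282.
The perimeter condition gives x ≥ 355 − 169 − 113 = 73.
Intersecting the two: 73 ≤ x < 282.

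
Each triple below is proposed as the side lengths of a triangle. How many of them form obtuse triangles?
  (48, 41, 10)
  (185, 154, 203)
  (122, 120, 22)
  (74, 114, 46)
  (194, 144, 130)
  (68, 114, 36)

2

(48,41,10): 10²+41² = 1781 < 2304 = 48² → obtuse
(185,154,203): 154²+185² = 57941 > 41209 = 203² → acute
(122,120,22): 22²+120² = 14884 = 122² → right
(74,114,46): 46²+74² = 7592 < 12996 = 114² → obtuse
(194,144,130): 130²+144² = 37636 = 194² → right
(68,114,36): 36+68 ≤ 114, not a triangle
2 of the 6 are obtuse.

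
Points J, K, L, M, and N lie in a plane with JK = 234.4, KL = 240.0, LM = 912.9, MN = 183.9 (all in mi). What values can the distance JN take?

254.6 ≤ JN ≤ 1571.2 mi

The maximum is all hops collinear in one direction: 234.4 + 240.0 + 912.9 + 183.9 = 1571.2.
The longest hop is 912.9; the others sum to 658.3. Folding the others back against it leaves at least 912.9 − 658.3 = 254.6.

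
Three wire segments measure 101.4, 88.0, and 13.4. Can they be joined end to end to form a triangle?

The two shorter sides sum to 101.4, exactly equal to the longest side 101.4.
That gives only a degenerate (flat) triangle — the inequality must be strict.

No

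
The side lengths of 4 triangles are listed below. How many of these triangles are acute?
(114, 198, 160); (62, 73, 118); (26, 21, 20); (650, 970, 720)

1

(114,198,160): 114²+160² = 38596 < 39204 = 198² → obtuse
(62,73,118): 62²+73² = 9173 < 13924 = 118² → obtuse
(26,21,20): 20²+21² = 841 > 676 = 26² → acute
(650,970,720): 650²+720² = 940900 = 970² → right
1 of the 4 is acute.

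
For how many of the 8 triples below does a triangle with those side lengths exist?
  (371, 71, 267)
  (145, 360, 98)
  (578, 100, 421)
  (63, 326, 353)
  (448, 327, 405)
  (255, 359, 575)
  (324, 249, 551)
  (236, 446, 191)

(71,267,371): 71+267 ≤ 371 → not valid
(98,145,360): 98+145 ≤ 360 → not valid
(100,421,578): 100+421 ≤ 578 → not valid
(63,326,353): 63+326 > 353 → valid
(327,405,448): 327+405 > 448 → valid
(255,359,575): 255+359 > 575 → valid
(249,324,551): 249+324 > 551 → valid
(191,236,446): 191+236 ≤ 446 → not valid
4 of the 8 triples form a triangle.

4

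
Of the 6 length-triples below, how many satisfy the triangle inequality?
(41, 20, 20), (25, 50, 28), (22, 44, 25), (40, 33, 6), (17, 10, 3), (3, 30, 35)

2

(20,20,41): 20+20 ≤ 41 → not valid
(25,28,50): 25+28 > 50 → valid
(22,25,44): 22+25 > 44 → valid
(6,33,40): 6+33 ≤ 40 → not valid
(3,10,17): 3+10 ≤ 17 → not valid
(3,30,35): 3+30 ≤ 35 → not valid
2 of the 6 triples form a triangle.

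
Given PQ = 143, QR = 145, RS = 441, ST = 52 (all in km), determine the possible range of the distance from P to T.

The maximum is all hops collinear in one direction: 143 + 145 + 441 + 52 = 781.
The longest hop is 441; the others sum to 340. Folding the others back against it leaves at least 441 − 340 = 101.

101 ≤ PT ≤ 781 km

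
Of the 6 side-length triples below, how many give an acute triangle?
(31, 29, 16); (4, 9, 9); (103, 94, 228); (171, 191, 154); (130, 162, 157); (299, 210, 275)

(31,29,16): 16²+29² = 1097 > 961 = 31² → acute
(4,9,9): 4²+9² = 97 > 81 = 9² → acute
(103,94,228): 94+103 ≤ 228, not a triangle
(171,191,154): 154²+171² = 52957 > 36481 = 191² → acute
(130,162,157): 130²+157² = 41549 > 26244 = 162² → acute
(299,210,275): 210²+275² = 119725 > 89401 = 299² → acute
5 of the 6 are acute.

5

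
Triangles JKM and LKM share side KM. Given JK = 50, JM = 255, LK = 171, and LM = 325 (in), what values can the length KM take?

205 < KM < 305

From triangle JKM: |50 − 255| < KM < 50 + 255, i.e. 205 < KM < 305.
From triangle LKM: 154 < KM < 496.
Both must hold, so KM lies in the intersection.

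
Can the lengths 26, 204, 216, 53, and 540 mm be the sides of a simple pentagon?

For a pentagon, each side must be shorter than the sum of the others.
Here the longest side is 540, but the remaining 4 sides sum to only 499.

No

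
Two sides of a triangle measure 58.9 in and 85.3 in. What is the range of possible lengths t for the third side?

By the triangle inequality, t must be less than 58.9 + 85.3 = 144.2 and greater than |58.9 − 85.3| = 26.4.

26.4 < t < 144.2 (in)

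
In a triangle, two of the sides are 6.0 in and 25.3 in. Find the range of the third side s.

19.3 < s < 31.3

By the triangle inequality, s must be less than 6.0 + 25.3 = 31.3 and greater than |6.0 − 25.3| = 19.3.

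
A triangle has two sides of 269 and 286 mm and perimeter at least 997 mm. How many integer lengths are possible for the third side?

Triangle inequality: 17 < x < 555. Perimeter ≥ 997 gives x ≥ 997 − 269 − 286 = 442.
So 442 ≤ x < 555; integers 442 through 554: 113 values.

113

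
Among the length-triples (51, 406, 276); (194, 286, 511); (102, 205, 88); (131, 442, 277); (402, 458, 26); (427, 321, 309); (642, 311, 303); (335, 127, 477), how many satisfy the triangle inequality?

1

(51,276,406): 51+276 ≤ 406 → not valid
(194,286,511): 194+286 ≤ 511 → not valid
(88,102,205): 88+102 ≤ 205 → not valid
(131,277,442): 131+277 ≤ 442 → not valid
(26,402,458): 26+402 ≤ 458 → not valid
(309,321,427): 309+321 > 427 → valid
(303,311,642): 303+311 ≤ 642 → not valid
(127,335,477): 127+335 ≤ 477 → not valid
1 of the 8 triples forms a triangle.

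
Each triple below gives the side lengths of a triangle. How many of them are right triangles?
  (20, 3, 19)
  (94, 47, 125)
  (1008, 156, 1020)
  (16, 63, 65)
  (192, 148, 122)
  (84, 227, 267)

2

(20,3,19): 3²+19² = 370 < 400 = 20² → obtuse
(94,47,125): 47²+94² = 11045 < 15625 = 125² → obtuse
(1008,156,1020): 156²+1008² = 1040400 = 1020² → right
(16,63,65): 16²+63² = 4225 = 65² → right
(192,148,122): 122²+148² = 36788 < 36864 = 192² → obtuse
(84,227,267): 84²+227² = 58585 < 71289 = 267² → obtuse
2 of the 6 are right.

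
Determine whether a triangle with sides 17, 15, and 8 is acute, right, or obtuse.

right

Compare the square of the longest side to the sum of squares of the other two: 8² + 15² = 289 = 17².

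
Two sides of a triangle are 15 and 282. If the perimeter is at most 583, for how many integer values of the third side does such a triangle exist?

Triangle inequality: 267 < x < 297. Perimeter ≤ 583 gives x ≤ 583 − 15 − 282 = 286.
So 267 < x ≤ 286; integers 268 through 286: 19 values.

19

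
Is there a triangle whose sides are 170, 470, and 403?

Yes

The longest side is 470, and the other two sum to 573.
Since 573 > 470, the triangle inequality holds.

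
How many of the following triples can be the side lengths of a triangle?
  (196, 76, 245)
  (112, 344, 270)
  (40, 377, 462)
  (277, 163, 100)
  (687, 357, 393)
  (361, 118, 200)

3

(76,196,245): 76+196 > 245 → valid
(112,270,344): 112+270 > 344 → valid
(40,377,462): 40+377 ≤ 462 → not valid
(100,163,277): 100+163 ≤ 277 → not valid
(357,393,687): 357+393 > 687 → valid
(118,200,361): 118+200 ≤ 361 → not valid
3 of the 6 triples form a triangle.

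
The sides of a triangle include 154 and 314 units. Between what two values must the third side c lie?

By the triangle inequality, c must be less than 154 + 314 = 468 and greater than |154 − 314| = 160.

160 < c < 468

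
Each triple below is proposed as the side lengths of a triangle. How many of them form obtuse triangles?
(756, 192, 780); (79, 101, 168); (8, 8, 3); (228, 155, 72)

(756,192,780): 192²+756² = 608400 = 780² → right
(79,101,168): 79²+101² = 16442 < 28224 = 168² → obtuse
(8,8,3): 3²+8² = 73 > 64 = 8² → acute
(228,155,72): 72+155 ≤ 228, not a triangle
1 of the 4 is obtuse.

1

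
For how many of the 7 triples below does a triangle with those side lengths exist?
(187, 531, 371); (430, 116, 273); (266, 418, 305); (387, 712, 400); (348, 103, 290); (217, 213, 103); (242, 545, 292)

5

(187,371,531): 187+371 > 531 → valid
(116,273,430): 116+273 ≤ 430 → not valid
(266,305,418): 266+305 > 418 → valid
(387,400,712): 387+400 > 712 → valid
(103,290,348): 103+290 > 348 → valid
(103,213,217): 103+213 > 217 → valid
(242,292,545): 242+292 ≤ 545 → not valid
5 of the 7 triples form a triangle.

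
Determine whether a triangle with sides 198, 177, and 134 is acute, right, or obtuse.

acute

Compare the square of the longest side to the sum of squares of the other two: 134² + 177² = 49285 > 39204 = 198².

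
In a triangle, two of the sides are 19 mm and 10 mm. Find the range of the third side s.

9 < s < 29 (mm)

By the triangle inequality, s must be less than 19 + 10 = 29 and greater than |19 − 10| = 9.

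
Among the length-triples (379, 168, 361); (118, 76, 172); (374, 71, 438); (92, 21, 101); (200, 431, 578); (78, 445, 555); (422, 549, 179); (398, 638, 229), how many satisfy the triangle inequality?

6

(168,361,379): 168+361 > 379 → valid
(76,118,172): 76+118 > 172 → valid
(71,374,438): 71+374 > 438 → valid
(21,92,101): 21+92 > 101 → valid
(200,431,578): 200+431 > 578 → valid
(78,445,555): 78+445 ≤ 555 → not valid
(179,422,549): 179+422 > 549 → valid
(229,398,638): 229+398 ≤ 638 → not valid
6 of the 8 triples form a triangle.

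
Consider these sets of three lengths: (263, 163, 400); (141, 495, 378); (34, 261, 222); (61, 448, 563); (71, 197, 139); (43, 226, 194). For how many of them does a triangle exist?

4

(163,263,400): 163+263 > 400 → valid
(141,378,495): 141+378 > 495 → valid
(34,222,261): 34+222 ≤ 261 → not valid
(61,448,563): 61+448 ≤ 563 → not valid
(71,139,197): 71+139 > 197 → valid
(43,194,226): 43+194 > 226 → valid
4 of the 6 triples form a triangle.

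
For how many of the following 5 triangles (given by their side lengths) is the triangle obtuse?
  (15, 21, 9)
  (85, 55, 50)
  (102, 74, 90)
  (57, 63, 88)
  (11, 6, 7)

(15,21,9): 9²+15² = 306 < 441 = 21² → obtuse
(85,55,50): 50²+55² = 5525 < 7225 = 85² → obtuse
(102,74,90): 74²+90² = 13576 > 10404 = 102² → acute
(57,63,88): 57²+63² = 7218 < 7744 = 88² → obtuse
(11,6,7): 6²+7² = 85 < 121 = 11² → obtuse
4 of the 5 are obtuse.

4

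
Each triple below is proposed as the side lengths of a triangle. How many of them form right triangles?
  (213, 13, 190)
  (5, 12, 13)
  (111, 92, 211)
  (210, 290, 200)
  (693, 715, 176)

(213,13,190): 13+190 ≤ 213, not a triangle
(5,12,13): 5²+12² = 169 = 13² → right
(111,92,211): 92+111 ≤ 211, not a triangle
(210,290,200): 200²+210² = 84100 = 290² → right
(693,715,176): 176²+693² = 511225 = 715² → right
3 of the 5 are right.

3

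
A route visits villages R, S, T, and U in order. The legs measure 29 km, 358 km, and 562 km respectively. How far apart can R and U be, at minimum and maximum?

The maximum is all hops collinear in one direction: 29 + 358 + 562 = 949.
The longest hop is 562; the others sum to 387. Folding the others back against it leaves at least 562 − 387 = 175.

175 ≤ RU ≤ 949 km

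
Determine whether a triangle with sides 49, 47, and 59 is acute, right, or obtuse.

Compare the square of the longest side to the sum of squares of the other two: 47² + 49² = 4610 > 3481 = 59².

acute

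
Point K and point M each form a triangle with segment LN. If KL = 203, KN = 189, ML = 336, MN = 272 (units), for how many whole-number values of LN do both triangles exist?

327

From triangle KLN: 14 < LN < 392.
From triangle MLN: 64 < LN < 608.
Intersection: 64 < LN < 392, so integers 65 through 391: 327 values.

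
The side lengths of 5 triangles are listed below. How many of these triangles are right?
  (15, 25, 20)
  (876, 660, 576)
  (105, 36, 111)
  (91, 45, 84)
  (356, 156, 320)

4

(15,25,20): 15²+20² = 625 = 25² → right
(876,660,576): 576²+660² = 767376 = 876² → right
(105,36,111): 36²+105² = 12321 = 111² → right
(91,45,84): 45²+84² = 9081 > 8281 = 91² → acute
(356,156,320): 156²+320² = 126736 = 356² → right
4 of the 5 are right.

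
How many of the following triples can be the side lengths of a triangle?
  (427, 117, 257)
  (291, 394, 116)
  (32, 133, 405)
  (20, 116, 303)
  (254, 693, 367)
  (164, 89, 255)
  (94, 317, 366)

2

(117,257,427): 117+257 ≤ 427 → not valid
(116,291,394): 116+291 > 394 → valid
(32,133,405): 32+133 ≤ 405 → not valid
(20,116,303): 20+116 ≤ 303 → not valid
(254,367,693): 254+367 ≤ 693 → not valid
(89,164,255): 89+164 ≤ 255 → not valid
(94,317,366): 94+317 > 366 → valid
2 of the 7 triples form a triangle.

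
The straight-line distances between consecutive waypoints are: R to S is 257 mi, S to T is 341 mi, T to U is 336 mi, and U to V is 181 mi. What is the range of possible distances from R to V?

The maximum is all hops collinear in one direction: 257 + 341 + 336 + 181 = 1115.
The longest hop is 341; the others sum to 774. Since 341 ≤ 774, the path can fold back on itself completely, so the minimum distance is 0.

0 ≤ RV ≤ 1115 mi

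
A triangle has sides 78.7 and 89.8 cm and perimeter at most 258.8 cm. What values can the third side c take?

11.1 < c ≤ 90.3 cm

Triangle inequality alone gives 11.1 < c < 168.5.
The perimeter condition gives c ≤ 258.8 − 78.7 − 89.8 = 90.3.
Intersecting the two: 11.1 < c ≤ 90.3.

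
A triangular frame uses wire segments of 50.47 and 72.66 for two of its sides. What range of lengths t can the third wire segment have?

22.19 < t < 123.13

By the triangle inequality, t must be less than 50.47 + 72.66 = 123.13 and greater than |50.47 − 72.66| = 22.19.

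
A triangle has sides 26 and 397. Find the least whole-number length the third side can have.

The third side must be strictly greater than |26 − 397| = 371.
The smallest integer above 371 is 372.

372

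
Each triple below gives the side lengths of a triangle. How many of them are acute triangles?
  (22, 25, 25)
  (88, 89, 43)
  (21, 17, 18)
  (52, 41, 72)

3

(22,25,25): 22²+25² = 1109 > 625 = 25² → acute
(88,89,43): 43²+88² = 9593 > 7921 = 89² → acute
(21,17,18): 17²+18² = 613 > 441 = 21² → acute
(52,41,72): 41²+52² = 4385 < 5184 = 72² → obtuse
3 of the 4 are acute.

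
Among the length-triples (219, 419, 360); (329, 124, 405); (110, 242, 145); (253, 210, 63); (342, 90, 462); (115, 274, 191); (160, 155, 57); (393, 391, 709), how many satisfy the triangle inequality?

7

(219,360,419): 219+360 > 419 → valid
(124,329,405): 124+329 > 405 → valid
(110,145,242): 110+145 > 242 → valid
(63,210,253): 63+210 > 253 → valid
(90,342,462): 90+342 ≤ 462 → not valid
(115,191,274): 115+191 > 274 → valid
(57,155,160): 57+155 > 160 → valid
(391,393,709): 391+393 > 709 → valid
7 of the 8 triples form a triangle.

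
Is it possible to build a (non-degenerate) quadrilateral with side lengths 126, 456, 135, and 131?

No

For a quadrilateral, each side must be shorter than the sum of the others.
Here the longest side is 456, but the remaining 3 sides sum to only 392.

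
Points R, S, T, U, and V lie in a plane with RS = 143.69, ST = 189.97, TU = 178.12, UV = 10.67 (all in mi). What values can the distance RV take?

The maximum is all hops collinear in one direction: 143.69 + 189.97 + 178.12 + 10.67 = 522.45.
The longest hop is 189.97; the others sum to 332.48. Since 189.97 ≤ 332.48, the path can fold back on itself completely, so the minimum distance is 0.

0 ≤ RV ≤ 522.45 mi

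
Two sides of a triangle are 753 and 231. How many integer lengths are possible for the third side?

461

The third side lies in the open interval (522, 984).
Integers from 523 to 983 inclusive: 983 − 523 + 1 = 461.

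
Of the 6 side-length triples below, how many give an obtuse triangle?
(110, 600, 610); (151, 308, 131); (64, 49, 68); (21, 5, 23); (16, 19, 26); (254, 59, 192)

(110,600,610): 110²+600² = 372100 = 610² → right
(151,308,131): 131+151 ≤ 308, not a triangle
(64,49,68): 49²+64² = 6497 > 4624 = 68² → acute
(21,5,23): 5²+21² = 466 < 529 = 23² → obtuse
(16,19,26): 16²+19² = 617 < 676 = 26² → obtuse
(254,59,192): 59+192 ≤ 254, not a triangle
2 of the 6 are obtuse.

2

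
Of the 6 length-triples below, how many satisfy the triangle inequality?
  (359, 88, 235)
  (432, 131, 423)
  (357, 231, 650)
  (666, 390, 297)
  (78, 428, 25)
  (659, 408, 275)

(88,235,359): 88+235 ≤ 359 → not valid
(131,423,432): 131+423 > 432 → valid
(231,357,650): 231+357 ≤ 650 → not valid
(297,390,666): 297+390 > 666 → valid
(25,78,428): 25+78 ≤ 428 → not valid
(275,408,659): 275+408 > 659 → valid
3 of the 6 triples form a triangle.

3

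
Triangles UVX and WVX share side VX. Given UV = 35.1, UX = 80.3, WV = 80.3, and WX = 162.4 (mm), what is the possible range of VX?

82.1 < VX < 115.4

From triangle UVX: |35.1 − 80.3| < VX < 35.1 + 80.3, i.e. 45.2 < VX < 115.4.
From triangle WVX: 82.1 < VX < 242.7.
Both must hold, so VX lies in the intersection.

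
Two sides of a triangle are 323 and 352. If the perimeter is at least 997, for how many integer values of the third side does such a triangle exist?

Triangle inequality: 29 < x < 675. Perimeter ≥ 997 gives x ≥ 997 − 323 − 352 = 322.
So 322 ≤ x < 675; integers 322 through 674: 353 values.

353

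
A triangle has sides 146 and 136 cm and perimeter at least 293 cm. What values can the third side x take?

11 ≤ x < 282 cm

Triangle inequality alone gives 10 < x < 282.
The perimeter condition gives x ≥ 293 − 146 − 136 = 11.
Intersecting the two: 11 ≤ x < 282.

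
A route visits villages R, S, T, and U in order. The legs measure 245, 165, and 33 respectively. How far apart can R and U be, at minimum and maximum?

The maximum is all hops collinear in one direction: 245 + 165 + 33 = 443.
The longest hop is 245; the others sum to 198. Folding the others back against it leaves at least 245 − 198 = 47.

47 ≤ RU ≤ 443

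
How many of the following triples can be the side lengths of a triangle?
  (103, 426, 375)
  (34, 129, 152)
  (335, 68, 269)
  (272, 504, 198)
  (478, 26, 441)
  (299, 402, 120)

4

(103,375,426): 103+375 > 426 → valid
(34,129,152): 34+129 > 152 → valid
(68,269,335): 68+269 > 335 → valid
(198,272,504): 198+272 ≤ 504 → not valid
(26,441,478): 26+441 ≤ 478 → not valid
(120,299,402): 120+299 > 402 → valid
4 of the 6 triples form a triangle.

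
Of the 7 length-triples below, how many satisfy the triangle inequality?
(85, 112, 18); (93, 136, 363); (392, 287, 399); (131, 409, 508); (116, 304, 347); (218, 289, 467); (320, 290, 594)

(18,85,112): 18+85 ≤ 112 → not valid
(93,136,363): 93+136 ≤ 363 → not valid
(287,392,399): 287+392 > 399 → valid
(131,409,508): 131+409 > 508 → valid
(116,304,347): 116+304 > 347 → valid
(218,289,467): 218+289 > 467 → valid
(290,320,594): 290+320 > 594 → valid
5 of the 7 triples form a triangle.

5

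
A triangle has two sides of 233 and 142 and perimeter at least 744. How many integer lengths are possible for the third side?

Triangle inequality: 91 < x < 375. Perimeter ≥ 744 gives x ≥ 744 − 233 − 142 = 369.
So 369 ≤ x < 375; integers 369 through 374: 6 values.

6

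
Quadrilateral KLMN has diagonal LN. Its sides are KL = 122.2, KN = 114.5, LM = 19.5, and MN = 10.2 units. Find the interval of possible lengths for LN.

9.3 < LN < 29.7

From triangle KLN: |122.2 − 114.5| < LN < 122.2 + 114.5, i.e. 7.7 < LN < 236.7.
From triangle MLN: 9.3 < LN < 29.7.
Both must hold, so LN lies in the intersection.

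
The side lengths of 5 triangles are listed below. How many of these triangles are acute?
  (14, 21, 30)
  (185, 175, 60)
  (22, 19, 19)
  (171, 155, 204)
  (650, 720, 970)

(14,21,30): 14²+21² = 637 < 900 = 30² → obtuse
(185,175,60): 60²+175² = 34225 = 185² → right
(22,19,19): 19²+19² = 722 > 484 = 22² → acute
(171,155,204): 155²+171² = 53266 > 41616 = 204² → acute
(650,720,970): 650²+720² = 940900 = 970² → right
2 of the 5 are acute.

2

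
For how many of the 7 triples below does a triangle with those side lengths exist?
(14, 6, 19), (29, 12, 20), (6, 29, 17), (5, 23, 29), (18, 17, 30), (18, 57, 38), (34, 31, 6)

(6,14,19): 6+14 > 19 → valid
(12,20,29): 12+20 > 29 → valid
(6,17,29): 6+17 ≤ 29 → not valid
(5,23,29): 5+23 ≤ 29 → not valid
(17,18,30): 17+18 > 30 → valid
(18,38,57): 18+38 ≤ 57 → not valid
(6,31,34): 6+31 > 34 → valid
4 of the 7 triples form a triangle.

4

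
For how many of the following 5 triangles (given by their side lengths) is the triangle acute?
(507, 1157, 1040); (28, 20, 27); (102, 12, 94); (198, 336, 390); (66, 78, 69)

2

(507,1157,1040): 507²+1040² = 1338649 = 1157² → right
(28,20,27): 20²+27² = 1129 > 784 = 28² → acute
(102,12,94): 12²+94² = 8980 < 10404 = 102² → obtuse
(198,336,390): 198²+336² = 152100 = 390² → right
(66,78,69): 66²+69² = 9117 > 6084 = 78² → acute
2 of the 5 are acute.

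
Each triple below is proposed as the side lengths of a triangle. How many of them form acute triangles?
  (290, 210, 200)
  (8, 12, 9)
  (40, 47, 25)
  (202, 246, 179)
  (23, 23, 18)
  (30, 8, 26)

(290,210,200): 200²+210² = 84100 = 290² → right
(8,12,9): 8²+9² = 145 > 144 = 12² → acute
(40,47,25): 25²+40² = 2225 > 2209 = 47² → acute
(202,246,179): 179²+202² = 72845 > 60516 = 246² → acute
(23,23,18): 18²+23² = 853 > 529 = 23² → acute
(30,8,26): 8²+26² = 740 < 900 = 30² → obtuse
4 of the 6 are acute.

4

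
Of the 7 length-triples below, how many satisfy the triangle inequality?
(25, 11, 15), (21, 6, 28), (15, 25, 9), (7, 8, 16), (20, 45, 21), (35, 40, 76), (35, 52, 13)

1

(11,15,25): 11+15 > 25 → valid
(6,21,28): 6+21 ≤ 28 → not valid
(9,15,25): 9+15 ≤ 25 → not valid
(7,8,16): 7+8 ≤ 16 → not valid
(20,21,45): 20+21 ≤ 45 → not valid
(35,40,76): 35+40 ≤ 76 → not valid
(13,35,52): 13+35 ≤ 52 → not valid
1 of the 7 triples forms a triangle.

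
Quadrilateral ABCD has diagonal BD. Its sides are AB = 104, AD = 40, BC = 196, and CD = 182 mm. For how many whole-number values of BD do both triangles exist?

From triangle ABD: 64 < BD < 144.
From triangle CBD: 14 < BD < 378.
Intersection: 64 < BD < 144, so integers 65 through 143: 79 values.

79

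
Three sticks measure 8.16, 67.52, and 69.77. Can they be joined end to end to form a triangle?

Yes

The longest side is 69.77, and the other two sum to 75.68.
Since 75.68 > 69.77, the triangle inequality holds.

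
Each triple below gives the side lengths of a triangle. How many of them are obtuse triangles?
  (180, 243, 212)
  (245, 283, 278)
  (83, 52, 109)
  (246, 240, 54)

(180,243,212): 180²+212² = 77344 > 59049 = 243² → acute
(245,283,278): 245²+278² = 137309 > 80089 = 283² → acute
(83,52,109): 52²+83² = 9593 < 11881 = 109² → obtuse
(246,240,54): 54²+240² = 60516 = 246² → right
1 of the 4 is obtuse.

1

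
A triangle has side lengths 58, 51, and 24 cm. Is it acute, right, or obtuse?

obtuse

Compare the square of the longest side to the sum of squares of the other two: 24² + 51² = 3177 < 3364 = 58².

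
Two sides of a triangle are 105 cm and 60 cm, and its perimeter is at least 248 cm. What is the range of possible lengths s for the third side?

83 ≤ s < 165 cm

Triangle inequality alone gives 45 < s < 165.
The perimeter condition gives s ≥ 248 − 105 − 60 = 83.
Intersecting the two: 83 ≤ s < 165.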